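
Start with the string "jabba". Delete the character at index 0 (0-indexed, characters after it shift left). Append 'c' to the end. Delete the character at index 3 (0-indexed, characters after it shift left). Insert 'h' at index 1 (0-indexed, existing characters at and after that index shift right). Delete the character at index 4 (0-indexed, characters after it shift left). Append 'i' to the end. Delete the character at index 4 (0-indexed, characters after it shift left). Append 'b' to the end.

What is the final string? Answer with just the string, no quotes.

Applying each edit step by step:
Start: "jabba"
Op 1 (delete idx 0 = 'j'): "jabba" -> "abba"
Op 2 (append 'c'): "abba" -> "abbac"
Op 3 (delete idx 3 = 'a'): "abbac" -> "abbc"
Op 4 (insert 'h' at idx 1): "abbc" -> "ahbbc"
Op 5 (delete idx 4 = 'c'): "ahbbc" -> "ahbb"
Op 6 (append 'i'): "ahbb" -> "ahbbi"
Op 7 (delete idx 4 = 'i'): "ahbbi" -> "ahbb"
Op 8 (append 'b'): "ahbb" -> "ahbbb"

Answer: ahbbb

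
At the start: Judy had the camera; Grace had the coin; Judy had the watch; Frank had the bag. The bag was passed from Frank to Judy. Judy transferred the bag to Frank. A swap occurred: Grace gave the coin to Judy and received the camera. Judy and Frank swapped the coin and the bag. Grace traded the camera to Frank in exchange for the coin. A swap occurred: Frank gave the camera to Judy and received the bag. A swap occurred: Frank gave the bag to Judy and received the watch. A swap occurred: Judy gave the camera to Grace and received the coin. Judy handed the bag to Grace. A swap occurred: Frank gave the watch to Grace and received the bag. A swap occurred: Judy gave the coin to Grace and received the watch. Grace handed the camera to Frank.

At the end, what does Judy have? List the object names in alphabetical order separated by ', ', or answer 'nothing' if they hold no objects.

Tracking all object holders:
Start: camera:Judy, coin:Grace, watch:Judy, bag:Frank
Event 1 (give bag: Frank -> Judy). State: camera:Judy, coin:Grace, watch:Judy, bag:Judy
Event 2 (give bag: Judy -> Frank). State: camera:Judy, coin:Grace, watch:Judy, bag:Frank
Event 3 (swap coin<->camera: now coin:Judy, camera:Grace). State: camera:Grace, coin:Judy, watch:Judy, bag:Frank
Event 4 (swap coin<->bag: now coin:Frank, bag:Judy). State: camera:Grace, coin:Frank, watch:Judy, bag:Judy
Event 5 (swap camera<->coin: now camera:Frank, coin:Grace). State: camera:Frank, coin:Grace, watch:Judy, bag:Judy
Event 6 (swap camera<->bag: now camera:Judy, bag:Frank). State: camera:Judy, coin:Grace, watch:Judy, bag:Frank
Event 7 (swap bag<->watch: now bag:Judy, watch:Frank). State: camera:Judy, coin:Grace, watch:Frank, bag:Judy
Event 8 (swap camera<->coin: now camera:Grace, coin:Judy). State: camera:Grace, coin:Judy, watch:Frank, bag:Judy
Event 9 (give bag: Judy -> Grace). State: camera:Grace, coin:Judy, watch:Frank, bag:Grace
Event 10 (swap watch<->bag: now watch:Grace, bag:Frank). State: camera:Grace, coin:Judy, watch:Grace, bag:Frank
Event 11 (swap coin<->watch: now coin:Grace, watch:Judy). State: camera:Grace, coin:Grace, watch:Judy, bag:Frank
Event 12 (give camera: Grace -> Frank). State: camera:Frank, coin:Grace, watch:Judy, bag:Frank

Final state: camera:Frank, coin:Grace, watch:Judy, bag:Frank
Judy holds: watch.

Answer: watch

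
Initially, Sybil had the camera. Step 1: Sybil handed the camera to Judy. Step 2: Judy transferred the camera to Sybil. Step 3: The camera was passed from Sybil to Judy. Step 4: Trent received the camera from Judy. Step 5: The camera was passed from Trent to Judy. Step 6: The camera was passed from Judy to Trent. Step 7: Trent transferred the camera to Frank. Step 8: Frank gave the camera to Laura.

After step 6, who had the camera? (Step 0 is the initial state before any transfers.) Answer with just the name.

Tracking the camera holder through step 6:
After step 0 (start): Sybil
After step 1: Judy
After step 2: Sybil
After step 3: Judy
After step 4: Trent
After step 5: Judy
After step 6: Trent

At step 6, the holder is Trent.

Answer: Trent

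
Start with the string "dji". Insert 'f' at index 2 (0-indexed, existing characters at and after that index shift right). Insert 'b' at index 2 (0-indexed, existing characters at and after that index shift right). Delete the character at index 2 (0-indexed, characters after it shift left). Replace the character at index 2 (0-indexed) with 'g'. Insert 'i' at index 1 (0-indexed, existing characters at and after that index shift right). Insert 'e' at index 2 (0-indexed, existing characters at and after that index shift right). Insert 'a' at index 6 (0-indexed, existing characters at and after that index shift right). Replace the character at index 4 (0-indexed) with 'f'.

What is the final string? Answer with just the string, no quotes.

Applying each edit step by step:
Start: "dji"
Op 1 (insert 'f' at idx 2): "dji" -> "djfi"
Op 2 (insert 'b' at idx 2): "djfi" -> "djbfi"
Op 3 (delete idx 2 = 'b'): "djbfi" -> "djfi"
Op 4 (replace idx 2: 'f' -> 'g'): "djfi" -> "djgi"
Op 5 (insert 'i' at idx 1): "djgi" -> "dijgi"
Op 6 (insert 'e' at idx 2): "dijgi" -> "diejgi"
Op 7 (insert 'a' at idx 6): "diejgi" -> "diejgia"
Op 8 (replace idx 4: 'g' -> 'f'): "diejgia" -> "diejfia"

Answer: diejfia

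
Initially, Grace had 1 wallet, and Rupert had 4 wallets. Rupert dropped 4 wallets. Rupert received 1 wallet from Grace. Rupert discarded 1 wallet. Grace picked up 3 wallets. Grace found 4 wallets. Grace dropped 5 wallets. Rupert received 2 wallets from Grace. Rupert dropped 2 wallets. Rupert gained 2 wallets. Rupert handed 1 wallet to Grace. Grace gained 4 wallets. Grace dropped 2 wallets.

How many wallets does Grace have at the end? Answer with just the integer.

Tracking counts step by step:
Start: Grace=1, Rupert=4
Event 1 (Rupert -4): Rupert: 4 -> 0. State: Grace=1, Rupert=0
Event 2 (Grace -> Rupert, 1): Grace: 1 -> 0, Rupert: 0 -> 1. State: Grace=0, Rupert=1
Event 3 (Rupert -1): Rupert: 1 -> 0. State: Grace=0, Rupert=0
Event 4 (Grace +3): Grace: 0 -> 3. State: Grace=3, Rupert=0
Event 5 (Grace +4): Grace: 3 -> 7. State: Grace=7, Rupert=0
Event 6 (Grace -5): Grace: 7 -> 2. State: Grace=2, Rupert=0
Event 7 (Grace -> Rupert, 2): Grace: 2 -> 0, Rupert: 0 -> 2. State: Grace=0, Rupert=2
Event 8 (Rupert -2): Rupert: 2 -> 0. State: Grace=0, Rupert=0
Event 9 (Rupert +2): Rupert: 0 -> 2. State: Grace=0, Rupert=2
Event 10 (Rupert -> Grace, 1): Rupert: 2 -> 1, Grace: 0 -> 1. State: Grace=1, Rupert=1
Event 11 (Grace +4): Grace: 1 -> 5. State: Grace=5, Rupert=1
Event 12 (Grace -2): Grace: 5 -> 3. State: Grace=3, Rupert=1

Grace's final count: 3

Answer: 3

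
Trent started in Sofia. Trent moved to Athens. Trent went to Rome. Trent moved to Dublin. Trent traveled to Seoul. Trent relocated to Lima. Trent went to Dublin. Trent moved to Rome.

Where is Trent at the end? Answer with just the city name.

Answer: Rome

Derivation:
Tracking Trent's location:
Start: Trent is in Sofia.
After move 1: Sofia -> Athens. Trent is in Athens.
After move 2: Athens -> Rome. Trent is in Rome.
After move 3: Rome -> Dublin. Trent is in Dublin.
After move 4: Dublin -> Seoul. Trent is in Seoul.
After move 5: Seoul -> Lima. Trent is in Lima.
After move 6: Lima -> Dublin. Trent is in Dublin.
After move 7: Dublin -> Rome. Trent is in Rome.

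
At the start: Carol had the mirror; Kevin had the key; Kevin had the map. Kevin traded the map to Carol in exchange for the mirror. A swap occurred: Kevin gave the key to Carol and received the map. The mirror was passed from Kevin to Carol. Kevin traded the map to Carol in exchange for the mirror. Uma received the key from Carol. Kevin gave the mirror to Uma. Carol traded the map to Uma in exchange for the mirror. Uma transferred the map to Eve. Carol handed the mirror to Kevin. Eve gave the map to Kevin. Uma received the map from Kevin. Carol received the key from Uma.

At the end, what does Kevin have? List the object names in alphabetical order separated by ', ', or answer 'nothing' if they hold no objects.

Tracking all object holders:
Start: mirror:Carol, key:Kevin, map:Kevin
Event 1 (swap map<->mirror: now map:Carol, mirror:Kevin). State: mirror:Kevin, key:Kevin, map:Carol
Event 2 (swap key<->map: now key:Carol, map:Kevin). State: mirror:Kevin, key:Carol, map:Kevin
Event 3 (give mirror: Kevin -> Carol). State: mirror:Carol, key:Carol, map:Kevin
Event 4 (swap map<->mirror: now map:Carol, mirror:Kevin). State: mirror:Kevin, key:Carol, map:Carol
Event 5 (give key: Carol -> Uma). State: mirror:Kevin, key:Uma, map:Carol
Event 6 (give mirror: Kevin -> Uma). State: mirror:Uma, key:Uma, map:Carol
Event 7 (swap map<->mirror: now map:Uma, mirror:Carol). State: mirror:Carol, key:Uma, map:Uma
Event 8 (give map: Uma -> Eve). State: mirror:Carol, key:Uma, map:Eve
Event 9 (give mirror: Carol -> Kevin). State: mirror:Kevin, key:Uma, map:Eve
Event 10 (give map: Eve -> Kevin). State: mirror:Kevin, key:Uma, map:Kevin
Event 11 (give map: Kevin -> Uma). State: mirror:Kevin, key:Uma, map:Uma
Event 12 (give key: Uma -> Carol). State: mirror:Kevin, key:Carol, map:Uma

Final state: mirror:Kevin, key:Carol, map:Uma
Kevin holds: mirror.

Answer: mirror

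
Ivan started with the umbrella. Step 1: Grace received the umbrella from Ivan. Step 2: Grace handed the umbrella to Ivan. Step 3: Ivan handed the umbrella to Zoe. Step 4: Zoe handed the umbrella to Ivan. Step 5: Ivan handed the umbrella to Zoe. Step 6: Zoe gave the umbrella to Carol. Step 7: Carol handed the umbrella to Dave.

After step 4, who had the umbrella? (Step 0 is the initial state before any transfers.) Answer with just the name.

Tracking the umbrella holder through step 4:
After step 0 (start): Ivan
After step 1: Grace
After step 2: Ivan
After step 3: Zoe
After step 4: Ivan

At step 4, the holder is Ivan.

Answer: Ivan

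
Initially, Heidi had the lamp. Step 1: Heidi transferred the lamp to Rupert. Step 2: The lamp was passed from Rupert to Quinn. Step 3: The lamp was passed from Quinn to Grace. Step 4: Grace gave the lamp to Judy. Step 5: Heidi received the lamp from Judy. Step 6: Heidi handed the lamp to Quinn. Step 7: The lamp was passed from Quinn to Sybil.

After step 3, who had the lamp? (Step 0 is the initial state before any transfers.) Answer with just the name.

Answer: Grace

Derivation:
Tracking the lamp holder through step 3:
After step 0 (start): Heidi
After step 1: Rupert
After step 2: Quinn
After step 3: Grace

At step 3, the holder is Grace.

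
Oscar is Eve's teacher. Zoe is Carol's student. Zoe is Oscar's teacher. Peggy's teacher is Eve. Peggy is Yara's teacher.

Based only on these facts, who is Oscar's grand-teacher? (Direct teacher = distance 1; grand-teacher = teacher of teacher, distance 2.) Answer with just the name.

Reconstructing the teacher chain from the given facts:
  Carol -> Zoe -> Oscar -> Eve -> Peggy -> Yara
(each arrow means 'teacher of the next')
Positions in the chain (0 = top):
  position of Carol: 0
  position of Zoe: 1
  position of Oscar: 2
  position of Eve: 3
  position of Peggy: 4
  position of Yara: 5

Oscar is at position 2; the grand-teacher is 2 steps up the chain, i.e. position 0: Carol.

Answer: Carol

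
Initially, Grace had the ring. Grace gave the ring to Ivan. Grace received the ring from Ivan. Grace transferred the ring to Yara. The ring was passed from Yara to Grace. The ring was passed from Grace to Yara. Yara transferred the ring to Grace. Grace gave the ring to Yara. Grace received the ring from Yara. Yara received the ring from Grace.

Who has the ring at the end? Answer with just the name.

Answer: Yara

Derivation:
Tracking the ring through each event:
Start: Grace has the ring.
After event 1: Ivan has the ring.
After event 2: Grace has the ring.
After event 3: Yara has the ring.
After event 4: Grace has the ring.
After event 5: Yara has the ring.
After event 6: Grace has the ring.
After event 7: Yara has the ring.
After event 8: Grace has the ring.
After event 9: Yara has the ring.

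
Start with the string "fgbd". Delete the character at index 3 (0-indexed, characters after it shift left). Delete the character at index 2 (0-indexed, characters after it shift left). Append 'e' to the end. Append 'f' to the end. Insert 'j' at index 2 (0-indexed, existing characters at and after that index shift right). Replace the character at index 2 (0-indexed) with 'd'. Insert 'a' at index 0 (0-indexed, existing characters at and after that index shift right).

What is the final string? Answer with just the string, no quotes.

Applying each edit step by step:
Start: "fgbd"
Op 1 (delete idx 3 = 'd'): "fgbd" -> "fgb"
Op 2 (delete idx 2 = 'b'): "fgb" -> "fg"
Op 3 (append 'e'): "fg" -> "fge"
Op 4 (append 'f'): "fge" -> "fgef"
Op 5 (insert 'j' at idx 2): "fgef" -> "fgjef"
Op 6 (replace idx 2: 'j' -> 'd'): "fgjef" -> "fgdef"
Op 7 (insert 'a' at idx 0): "fgdef" -> "afgdef"

Answer: afgdef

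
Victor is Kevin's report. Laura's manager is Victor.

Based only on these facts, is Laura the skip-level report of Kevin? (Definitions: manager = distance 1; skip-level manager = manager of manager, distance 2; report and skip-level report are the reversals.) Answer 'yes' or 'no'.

Answer: yes

Derivation:
Reconstructing the manager chain from the given facts:
  Kevin -> Victor -> Laura
(each arrow means 'manager of the next')
Positions in the chain (0 = top):
  position of Kevin: 0
  position of Victor: 1
  position of Laura: 2

Laura is at position 2, Kevin is at position 0; signed distance (j - i) = -2.
'skip-level report' requires j - i = -2. Actual distance is -2, so the relation HOLDS.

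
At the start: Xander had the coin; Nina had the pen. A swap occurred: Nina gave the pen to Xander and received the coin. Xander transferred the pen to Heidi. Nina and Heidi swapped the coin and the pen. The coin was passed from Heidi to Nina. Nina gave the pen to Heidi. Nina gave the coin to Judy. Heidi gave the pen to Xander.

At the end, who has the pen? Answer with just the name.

Answer: Xander

Derivation:
Tracking all object holders:
Start: coin:Xander, pen:Nina
Event 1 (swap pen<->coin: now pen:Xander, coin:Nina). State: coin:Nina, pen:Xander
Event 2 (give pen: Xander -> Heidi). State: coin:Nina, pen:Heidi
Event 3 (swap coin<->pen: now coin:Heidi, pen:Nina). State: coin:Heidi, pen:Nina
Event 4 (give coin: Heidi -> Nina). State: coin:Nina, pen:Nina
Event 5 (give pen: Nina -> Heidi). State: coin:Nina, pen:Heidi
Event 6 (give coin: Nina -> Judy). State: coin:Judy, pen:Heidi
Event 7 (give pen: Heidi -> Xander). State: coin:Judy, pen:Xander

Final state: coin:Judy, pen:Xander
The pen is held by Xander.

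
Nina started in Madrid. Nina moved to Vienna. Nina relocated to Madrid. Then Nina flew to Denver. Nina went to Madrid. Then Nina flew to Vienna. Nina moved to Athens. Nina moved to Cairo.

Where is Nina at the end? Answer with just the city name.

Tracking Nina's location:
Start: Nina is in Madrid.
After move 1: Madrid -> Vienna. Nina is in Vienna.
After move 2: Vienna -> Madrid. Nina is in Madrid.
After move 3: Madrid -> Denver. Nina is in Denver.
After move 4: Denver -> Madrid. Nina is in Madrid.
After move 5: Madrid -> Vienna. Nina is in Vienna.
After move 6: Vienna -> Athens. Nina is in Athens.
After move 7: Athens -> Cairo. Nina is in Cairo.

Answer: Cairo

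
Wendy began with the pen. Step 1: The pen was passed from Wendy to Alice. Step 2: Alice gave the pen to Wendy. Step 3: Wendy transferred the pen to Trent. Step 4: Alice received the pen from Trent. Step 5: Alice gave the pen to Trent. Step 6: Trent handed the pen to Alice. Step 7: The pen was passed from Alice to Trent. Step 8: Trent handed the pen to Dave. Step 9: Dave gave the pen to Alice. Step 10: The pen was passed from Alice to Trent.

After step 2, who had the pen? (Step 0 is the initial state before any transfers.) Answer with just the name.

Answer: Wendy

Derivation:
Tracking the pen holder through step 2:
After step 0 (start): Wendy
After step 1: Alice
After step 2: Wendy

At step 2, the holder is Wendy.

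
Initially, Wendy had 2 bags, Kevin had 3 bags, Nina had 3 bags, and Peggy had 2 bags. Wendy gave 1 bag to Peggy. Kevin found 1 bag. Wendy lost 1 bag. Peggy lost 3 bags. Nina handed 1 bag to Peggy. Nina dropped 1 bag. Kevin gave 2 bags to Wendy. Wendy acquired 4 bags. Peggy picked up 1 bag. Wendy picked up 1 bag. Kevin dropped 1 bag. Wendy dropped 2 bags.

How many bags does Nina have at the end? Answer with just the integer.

Tracking counts step by step:
Start: Wendy=2, Kevin=3, Nina=3, Peggy=2
Event 1 (Wendy -> Peggy, 1): Wendy: 2 -> 1, Peggy: 2 -> 3. State: Wendy=1, Kevin=3, Nina=3, Peggy=3
Event 2 (Kevin +1): Kevin: 3 -> 4. State: Wendy=1, Kevin=4, Nina=3, Peggy=3
Event 3 (Wendy -1): Wendy: 1 -> 0. State: Wendy=0, Kevin=4, Nina=3, Peggy=3
Event 4 (Peggy -3): Peggy: 3 -> 0. State: Wendy=0, Kevin=4, Nina=3, Peggy=0
Event 5 (Nina -> Peggy, 1): Nina: 3 -> 2, Peggy: 0 -> 1. State: Wendy=0, Kevin=4, Nina=2, Peggy=1
Event 6 (Nina -1): Nina: 2 -> 1. State: Wendy=0, Kevin=4, Nina=1, Peggy=1
Event 7 (Kevin -> Wendy, 2): Kevin: 4 -> 2, Wendy: 0 -> 2. State: Wendy=2, Kevin=2, Nina=1, Peggy=1
Event 8 (Wendy +4): Wendy: 2 -> 6. State: Wendy=6, Kevin=2, Nina=1, Peggy=1
Event 9 (Peggy +1): Peggy: 1 -> 2. State: Wendy=6, Kevin=2, Nina=1, Peggy=2
Event 10 (Wendy +1): Wendy: 6 -> 7. State: Wendy=7, Kevin=2, Nina=1, Peggy=2
Event 11 (Kevin -1): Kevin: 2 -> 1. State: Wendy=7, Kevin=1, Nina=1, Peggy=2
Event 12 (Wendy -2): Wendy: 7 -> 5. State: Wendy=5, Kevin=1, Nina=1, Peggy=2

Nina's final count: 1

Answer: 1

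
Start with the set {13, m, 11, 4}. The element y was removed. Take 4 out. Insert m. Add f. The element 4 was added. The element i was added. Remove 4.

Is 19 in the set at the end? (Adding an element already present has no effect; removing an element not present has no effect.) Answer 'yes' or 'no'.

Tracking the set through each operation:
Start: {11, 13, 4, m}
Event 1 (remove y): not present, no change. Set: {11, 13, 4, m}
Event 2 (remove 4): removed. Set: {11, 13, m}
Event 3 (add m): already present, no change. Set: {11, 13, m}
Event 4 (add f): added. Set: {11, 13, f, m}
Event 5 (add 4): added. Set: {11, 13, 4, f, m}
Event 6 (add i): added. Set: {11, 13, 4, f, i, m}
Event 7 (remove 4): removed. Set: {11, 13, f, i, m}

Final set: {11, 13, f, i, m} (size 5)
19 is NOT in the final set.

Answer: no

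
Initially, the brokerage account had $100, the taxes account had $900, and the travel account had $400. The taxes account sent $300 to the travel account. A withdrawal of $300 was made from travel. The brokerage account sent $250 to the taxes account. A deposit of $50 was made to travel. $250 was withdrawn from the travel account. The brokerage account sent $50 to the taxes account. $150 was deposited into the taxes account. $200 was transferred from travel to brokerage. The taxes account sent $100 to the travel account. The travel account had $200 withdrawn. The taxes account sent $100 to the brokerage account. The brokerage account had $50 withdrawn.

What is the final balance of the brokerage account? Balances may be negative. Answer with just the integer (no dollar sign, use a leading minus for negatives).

Tracking account balances step by step:
Start: brokerage=100, taxes=900, travel=400
Event 1 (transfer 300 taxes -> travel): taxes: 900 - 300 = 600, travel: 400 + 300 = 700. Balances: brokerage=100, taxes=600, travel=700
Event 2 (withdraw 300 from travel): travel: 700 - 300 = 400. Balances: brokerage=100, taxes=600, travel=400
Event 3 (transfer 250 brokerage -> taxes): brokerage: 100 - 250 = -150, taxes: 600 + 250 = 850. Balances: brokerage=-150, taxes=850, travel=400
Event 4 (deposit 50 to travel): travel: 400 + 50 = 450. Balances: brokerage=-150, taxes=850, travel=450
Event 5 (withdraw 250 from travel): travel: 450 - 250 = 200. Balances: brokerage=-150, taxes=850, travel=200
Event 6 (transfer 50 brokerage -> taxes): brokerage: -150 - 50 = -200, taxes: 850 + 50 = 900. Balances: brokerage=-200, taxes=900, travel=200
Event 7 (deposit 150 to taxes): taxes: 900 + 150 = 1050. Balances: brokerage=-200, taxes=1050, travel=200
Event 8 (transfer 200 travel -> brokerage): travel: 200 - 200 = 0, brokerage: -200 + 200 = 0. Balances: brokerage=0, taxes=1050, travel=0
Event 9 (transfer 100 taxes -> travel): taxes: 1050 - 100 = 950, travel: 0 + 100 = 100. Balances: brokerage=0, taxes=950, travel=100
Event 10 (withdraw 200 from travel): travel: 100 - 200 = -100. Balances: brokerage=0, taxes=950, travel=-100
Event 11 (transfer 100 taxes -> brokerage): taxes: 950 - 100 = 850, brokerage: 0 + 100 = 100. Balances: brokerage=100, taxes=850, travel=-100
Event 12 (withdraw 50 from brokerage): brokerage: 100 - 50 = 50. Balances: brokerage=50, taxes=850, travel=-100

Final balance of brokerage: 50

Answer: 50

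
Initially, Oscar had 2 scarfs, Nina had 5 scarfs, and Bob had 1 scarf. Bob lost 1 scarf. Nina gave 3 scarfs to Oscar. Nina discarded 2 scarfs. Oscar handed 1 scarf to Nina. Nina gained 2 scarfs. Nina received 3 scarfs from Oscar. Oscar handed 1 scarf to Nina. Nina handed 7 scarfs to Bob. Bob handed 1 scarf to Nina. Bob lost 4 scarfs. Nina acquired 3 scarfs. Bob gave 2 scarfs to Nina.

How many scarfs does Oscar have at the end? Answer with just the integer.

Tracking counts step by step:
Start: Oscar=2, Nina=5, Bob=1
Event 1 (Bob -1): Bob: 1 -> 0. State: Oscar=2, Nina=5, Bob=0
Event 2 (Nina -> Oscar, 3): Nina: 5 -> 2, Oscar: 2 -> 5. State: Oscar=5, Nina=2, Bob=0
Event 3 (Nina -2): Nina: 2 -> 0. State: Oscar=5, Nina=0, Bob=0
Event 4 (Oscar -> Nina, 1): Oscar: 5 -> 4, Nina: 0 -> 1. State: Oscar=4, Nina=1, Bob=0
Event 5 (Nina +2): Nina: 1 -> 3. State: Oscar=4, Nina=3, Bob=0
Event 6 (Oscar -> Nina, 3): Oscar: 4 -> 1, Nina: 3 -> 6. State: Oscar=1, Nina=6, Bob=0
Event 7 (Oscar -> Nina, 1): Oscar: 1 -> 0, Nina: 6 -> 7. State: Oscar=0, Nina=7, Bob=0
Event 8 (Nina -> Bob, 7): Nina: 7 -> 0, Bob: 0 -> 7. State: Oscar=0, Nina=0, Bob=7
Event 9 (Bob -> Nina, 1): Bob: 7 -> 6, Nina: 0 -> 1. State: Oscar=0, Nina=1, Bob=6
Event 10 (Bob -4): Bob: 6 -> 2. State: Oscar=0, Nina=1, Bob=2
Event 11 (Nina +3): Nina: 1 -> 4. State: Oscar=0, Nina=4, Bob=2
Event 12 (Bob -> Nina, 2): Bob: 2 -> 0, Nina: 4 -> 6. State: Oscar=0, Nina=6, Bob=0

Oscar's final count: 0

Answer: 0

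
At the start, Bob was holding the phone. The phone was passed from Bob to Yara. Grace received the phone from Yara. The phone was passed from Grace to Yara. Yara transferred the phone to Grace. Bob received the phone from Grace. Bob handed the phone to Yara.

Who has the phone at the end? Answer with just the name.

Answer: Yara

Derivation:
Tracking the phone through each event:
Start: Bob has the phone.
After event 1: Yara has the phone.
After event 2: Grace has the phone.
After event 3: Yara has the phone.
After event 4: Grace has the phone.
After event 5: Bob has the phone.
After event 6: Yara has the phone.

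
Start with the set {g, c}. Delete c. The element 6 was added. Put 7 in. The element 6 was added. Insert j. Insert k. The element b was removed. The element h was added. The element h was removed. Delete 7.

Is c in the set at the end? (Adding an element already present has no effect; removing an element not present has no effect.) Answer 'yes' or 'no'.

Answer: no

Derivation:
Tracking the set through each operation:
Start: {c, g}
Event 1 (remove c): removed. Set: {g}
Event 2 (add 6): added. Set: {6, g}
Event 3 (add 7): added. Set: {6, 7, g}
Event 4 (add 6): already present, no change. Set: {6, 7, g}
Event 5 (add j): added. Set: {6, 7, g, j}
Event 6 (add k): added. Set: {6, 7, g, j, k}
Event 7 (remove b): not present, no change. Set: {6, 7, g, j, k}
Event 8 (add h): added. Set: {6, 7, g, h, j, k}
Event 9 (remove h): removed. Set: {6, 7, g, j, k}
Event 10 (remove 7): removed. Set: {6, g, j, k}

Final set: {6, g, j, k} (size 4)
c is NOT in the final set.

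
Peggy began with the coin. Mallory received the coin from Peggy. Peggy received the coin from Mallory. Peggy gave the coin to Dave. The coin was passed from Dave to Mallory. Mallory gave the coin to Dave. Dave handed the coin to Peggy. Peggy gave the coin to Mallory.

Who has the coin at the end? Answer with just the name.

Tracking the coin through each event:
Start: Peggy has the coin.
After event 1: Mallory has the coin.
After event 2: Peggy has the coin.
After event 3: Dave has the coin.
After event 4: Mallory has the coin.
After event 5: Dave has the coin.
After event 6: Peggy has the coin.
After event 7: Mallory has the coin.

Answer: Mallory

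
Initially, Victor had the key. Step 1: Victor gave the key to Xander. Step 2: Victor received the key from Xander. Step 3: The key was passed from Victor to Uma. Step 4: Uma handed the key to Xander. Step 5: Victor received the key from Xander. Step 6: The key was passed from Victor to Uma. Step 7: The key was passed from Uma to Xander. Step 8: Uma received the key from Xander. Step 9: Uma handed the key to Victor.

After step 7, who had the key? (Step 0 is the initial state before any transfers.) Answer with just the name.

Answer: Xander

Derivation:
Tracking the key holder through step 7:
After step 0 (start): Victor
After step 1: Xander
After step 2: Victor
After step 3: Uma
After step 4: Xander
After step 5: Victor
After step 6: Uma
After step 7: Xander

At step 7, the holder is Xander.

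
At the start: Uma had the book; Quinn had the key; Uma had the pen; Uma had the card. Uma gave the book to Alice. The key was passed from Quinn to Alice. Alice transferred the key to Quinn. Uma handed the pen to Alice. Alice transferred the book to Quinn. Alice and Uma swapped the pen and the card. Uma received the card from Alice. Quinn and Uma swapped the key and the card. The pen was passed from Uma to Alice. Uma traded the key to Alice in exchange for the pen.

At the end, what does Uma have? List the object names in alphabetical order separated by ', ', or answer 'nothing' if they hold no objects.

Tracking all object holders:
Start: book:Uma, key:Quinn, pen:Uma, card:Uma
Event 1 (give book: Uma -> Alice). State: book:Alice, key:Quinn, pen:Uma, card:Uma
Event 2 (give key: Quinn -> Alice). State: book:Alice, key:Alice, pen:Uma, card:Uma
Event 3 (give key: Alice -> Quinn). State: book:Alice, key:Quinn, pen:Uma, card:Uma
Event 4 (give pen: Uma -> Alice). State: book:Alice, key:Quinn, pen:Alice, card:Uma
Event 5 (give book: Alice -> Quinn). State: book:Quinn, key:Quinn, pen:Alice, card:Uma
Event 6 (swap pen<->card: now pen:Uma, card:Alice). State: book:Quinn, key:Quinn, pen:Uma, card:Alice
Event 7 (give card: Alice -> Uma). State: book:Quinn, key:Quinn, pen:Uma, card:Uma
Event 8 (swap key<->card: now key:Uma, card:Quinn). State: book:Quinn, key:Uma, pen:Uma, card:Quinn
Event 9 (give pen: Uma -> Alice). State: book:Quinn, key:Uma, pen:Alice, card:Quinn
Event 10 (swap key<->pen: now key:Alice, pen:Uma). State: book:Quinn, key:Alice, pen:Uma, card:Quinn

Final state: book:Quinn, key:Alice, pen:Uma, card:Quinn
Uma holds: pen.

Answer: pen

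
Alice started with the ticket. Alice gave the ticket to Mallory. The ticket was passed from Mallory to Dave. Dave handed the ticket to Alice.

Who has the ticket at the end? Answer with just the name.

Tracking the ticket through each event:
Start: Alice has the ticket.
After event 1: Mallory has the ticket.
After event 2: Dave has the ticket.
After event 3: Alice has the ticket.

Answer: Alice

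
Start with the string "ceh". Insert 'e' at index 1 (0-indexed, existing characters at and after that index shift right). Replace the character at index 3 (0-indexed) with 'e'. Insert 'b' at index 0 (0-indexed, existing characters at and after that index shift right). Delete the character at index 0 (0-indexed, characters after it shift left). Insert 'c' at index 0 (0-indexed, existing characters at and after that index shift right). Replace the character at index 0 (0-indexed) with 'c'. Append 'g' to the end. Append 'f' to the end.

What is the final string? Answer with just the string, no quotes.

Applying each edit step by step:
Start: "ceh"
Op 1 (insert 'e' at idx 1): "ceh" -> "ceeh"
Op 2 (replace idx 3: 'h' -> 'e'): "ceeh" -> "ceee"
Op 3 (insert 'b' at idx 0): "ceee" -> "bceee"
Op 4 (delete idx 0 = 'b'): "bceee" -> "ceee"
Op 5 (insert 'c' at idx 0): "ceee" -> "cceee"
Op 6 (replace idx 0: 'c' -> 'c'): "cceee" -> "cceee"
Op 7 (append 'g'): "cceee" -> "cceeeg"
Op 8 (append 'f'): "cceeeg" -> "cceeegf"

Answer: cceeegf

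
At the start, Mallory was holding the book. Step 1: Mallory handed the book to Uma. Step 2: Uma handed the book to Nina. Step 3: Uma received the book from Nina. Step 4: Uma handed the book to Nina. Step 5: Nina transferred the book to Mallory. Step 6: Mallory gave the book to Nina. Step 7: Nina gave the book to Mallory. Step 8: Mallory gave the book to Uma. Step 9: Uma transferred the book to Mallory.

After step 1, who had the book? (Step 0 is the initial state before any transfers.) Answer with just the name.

Answer: Uma

Derivation:
Tracking the book holder through step 1:
After step 0 (start): Mallory
After step 1: Uma

At step 1, the holder is Uma.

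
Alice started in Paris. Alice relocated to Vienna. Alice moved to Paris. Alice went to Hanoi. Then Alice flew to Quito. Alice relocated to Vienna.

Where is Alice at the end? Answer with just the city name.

Tracking Alice's location:
Start: Alice is in Paris.
After move 1: Paris -> Vienna. Alice is in Vienna.
After move 2: Vienna -> Paris. Alice is in Paris.
After move 3: Paris -> Hanoi. Alice is in Hanoi.
After move 4: Hanoi -> Quito. Alice is in Quito.
After move 5: Quito -> Vienna. Alice is in Vienna.

Answer: Vienna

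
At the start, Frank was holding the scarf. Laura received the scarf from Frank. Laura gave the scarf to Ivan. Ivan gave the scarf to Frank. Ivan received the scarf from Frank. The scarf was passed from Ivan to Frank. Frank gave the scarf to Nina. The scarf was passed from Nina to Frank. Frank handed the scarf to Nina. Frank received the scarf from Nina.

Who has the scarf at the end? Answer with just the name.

Tracking the scarf through each event:
Start: Frank has the scarf.
After event 1: Laura has the scarf.
After event 2: Ivan has the scarf.
After event 3: Frank has the scarf.
After event 4: Ivan has the scarf.
After event 5: Frank has the scarf.
After event 6: Nina has the scarf.
After event 7: Frank has the scarf.
After event 8: Nina has the scarf.
After event 9: Frank has the scarf.

Answer: Frank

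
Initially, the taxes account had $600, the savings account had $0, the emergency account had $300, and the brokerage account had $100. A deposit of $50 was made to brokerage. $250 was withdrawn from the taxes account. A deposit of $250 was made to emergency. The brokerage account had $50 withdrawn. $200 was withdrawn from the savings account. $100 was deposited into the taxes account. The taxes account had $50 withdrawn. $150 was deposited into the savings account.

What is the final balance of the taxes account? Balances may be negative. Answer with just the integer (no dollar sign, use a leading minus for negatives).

Answer: 400

Derivation:
Tracking account balances step by step:
Start: taxes=600, savings=0, emergency=300, brokerage=100
Event 1 (deposit 50 to brokerage): brokerage: 100 + 50 = 150. Balances: taxes=600, savings=0, emergency=300, brokerage=150
Event 2 (withdraw 250 from taxes): taxes: 600 - 250 = 350. Balances: taxes=350, savings=0, emergency=300, brokerage=150
Event 3 (deposit 250 to emergency): emergency: 300 + 250 = 550. Balances: taxes=350, savings=0, emergency=550, brokerage=150
Event 4 (withdraw 50 from brokerage): brokerage: 150 - 50 = 100. Balances: taxes=350, savings=0, emergency=550, brokerage=100
Event 5 (withdraw 200 from savings): savings: 0 - 200 = -200. Balances: taxes=350, savings=-200, emergency=550, brokerage=100
Event 6 (deposit 100 to taxes): taxes: 350 + 100 = 450. Balances: taxes=450, savings=-200, emergency=550, brokerage=100
Event 7 (withdraw 50 from taxes): taxes: 450 - 50 = 400. Balances: taxes=400, savings=-200, emergency=550, brokerage=100
Event 8 (deposit 150 to savings): savings: -200 + 150 = -50. Balances: taxes=400, savings=-50, emergency=550, brokerage=100

Final balance of taxes: 400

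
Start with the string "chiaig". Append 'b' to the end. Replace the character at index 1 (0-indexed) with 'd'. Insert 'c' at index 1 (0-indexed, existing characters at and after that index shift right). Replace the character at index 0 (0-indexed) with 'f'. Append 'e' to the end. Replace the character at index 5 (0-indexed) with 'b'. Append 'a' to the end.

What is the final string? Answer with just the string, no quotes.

Answer: fcdiabgbea

Derivation:
Applying each edit step by step:
Start: "chiaig"
Op 1 (append 'b'): "chiaig" -> "chiaigb"
Op 2 (replace idx 1: 'h' -> 'd'): "chiaigb" -> "cdiaigb"
Op 3 (insert 'c' at idx 1): "cdiaigb" -> "ccdiaigb"
Op 4 (replace idx 0: 'c' -> 'f'): "ccdiaigb" -> "fcdiaigb"
Op 5 (append 'e'): "fcdiaigb" -> "fcdiaigbe"
Op 6 (replace idx 5: 'i' -> 'b'): "fcdiaigbe" -> "fcdiabgbe"
Op 7 (append 'a'): "fcdiabgbe" -> "fcdiabgbea"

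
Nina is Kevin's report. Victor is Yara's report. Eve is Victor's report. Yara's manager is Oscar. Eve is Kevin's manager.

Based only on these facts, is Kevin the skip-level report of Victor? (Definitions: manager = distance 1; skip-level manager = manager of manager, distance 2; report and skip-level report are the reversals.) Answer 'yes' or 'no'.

Reconstructing the manager chain from the given facts:
  Oscar -> Yara -> Victor -> Eve -> Kevin -> Nina
(each arrow means 'manager of the next')
Positions in the chain (0 = top):
  position of Oscar: 0
  position of Yara: 1
  position of Victor: 2
  position of Eve: 3
  position of Kevin: 4
  position of Nina: 5

Kevin is at position 4, Victor is at position 2; signed distance (j - i) = -2.
'skip-level report' requires j - i = -2. Actual distance is -2, so the relation HOLDS.

Answer: yes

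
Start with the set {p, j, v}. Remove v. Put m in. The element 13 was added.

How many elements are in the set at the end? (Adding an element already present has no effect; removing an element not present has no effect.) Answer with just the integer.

Tracking the set through each operation:
Start: {j, p, v}
Event 1 (remove v): removed. Set: {j, p}
Event 2 (add m): added. Set: {j, m, p}
Event 3 (add 13): added. Set: {13, j, m, p}

Final set: {13, j, m, p} (size 4)

Answer: 4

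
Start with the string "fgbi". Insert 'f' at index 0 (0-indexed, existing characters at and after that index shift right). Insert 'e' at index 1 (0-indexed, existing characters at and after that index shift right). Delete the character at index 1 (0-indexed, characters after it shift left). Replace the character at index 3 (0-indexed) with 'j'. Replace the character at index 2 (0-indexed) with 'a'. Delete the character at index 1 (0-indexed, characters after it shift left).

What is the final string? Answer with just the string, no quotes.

Applying each edit step by step:
Start: "fgbi"
Op 1 (insert 'f' at idx 0): "fgbi" -> "ffgbi"
Op 2 (insert 'e' at idx 1): "ffgbi" -> "fefgbi"
Op 3 (delete idx 1 = 'e'): "fefgbi" -> "ffgbi"
Op 4 (replace idx 3: 'b' -> 'j'): "ffgbi" -> "ffgji"
Op 5 (replace idx 2: 'g' -> 'a'): "ffgji" -> "ffaji"
Op 6 (delete idx 1 = 'f'): "ffaji" -> "faji"

Answer: faji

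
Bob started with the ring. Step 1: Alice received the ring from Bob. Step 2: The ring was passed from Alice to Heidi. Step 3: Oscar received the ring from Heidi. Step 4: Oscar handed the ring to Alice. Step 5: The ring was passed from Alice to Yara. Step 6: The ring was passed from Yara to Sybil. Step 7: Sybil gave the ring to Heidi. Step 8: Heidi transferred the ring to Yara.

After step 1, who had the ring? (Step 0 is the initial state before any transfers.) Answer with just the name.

Answer: Alice

Derivation:
Tracking the ring holder through step 1:
After step 0 (start): Bob
After step 1: Alice

At step 1, the holder is Alice.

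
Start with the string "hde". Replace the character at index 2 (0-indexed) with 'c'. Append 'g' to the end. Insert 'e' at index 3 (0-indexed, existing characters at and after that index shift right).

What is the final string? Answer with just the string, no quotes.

Answer: hdceg

Derivation:
Applying each edit step by step:
Start: "hde"
Op 1 (replace idx 2: 'e' -> 'c'): "hde" -> "hdc"
Op 2 (append 'g'): "hdc" -> "hdcg"
Op 3 (insert 'e' at idx 3): "hdcg" -> "hdceg"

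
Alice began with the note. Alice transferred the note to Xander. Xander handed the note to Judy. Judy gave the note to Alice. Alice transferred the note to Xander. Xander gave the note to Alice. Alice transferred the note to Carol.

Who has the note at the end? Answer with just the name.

Answer: Carol

Derivation:
Tracking the note through each event:
Start: Alice has the note.
After event 1: Xander has the note.
After event 2: Judy has the note.
After event 3: Alice has the note.
After event 4: Xander has the note.
After event 5: Alice has the note.
After event 6: Carol has the note.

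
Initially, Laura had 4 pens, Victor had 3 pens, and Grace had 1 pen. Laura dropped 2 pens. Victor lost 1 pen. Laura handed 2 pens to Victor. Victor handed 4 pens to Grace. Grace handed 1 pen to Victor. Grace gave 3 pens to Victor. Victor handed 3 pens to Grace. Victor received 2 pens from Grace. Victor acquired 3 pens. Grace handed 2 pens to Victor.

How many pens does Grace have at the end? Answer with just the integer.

Tracking counts step by step:
Start: Laura=4, Victor=3, Grace=1
Event 1 (Laura -2): Laura: 4 -> 2. State: Laura=2, Victor=3, Grace=1
Event 2 (Victor -1): Victor: 3 -> 2. State: Laura=2, Victor=2, Grace=1
Event 3 (Laura -> Victor, 2): Laura: 2 -> 0, Victor: 2 -> 4. State: Laura=0, Victor=4, Grace=1
Event 4 (Victor -> Grace, 4): Victor: 4 -> 0, Grace: 1 -> 5. State: Laura=0, Victor=0, Grace=5
Event 5 (Grace -> Victor, 1): Grace: 5 -> 4, Victor: 0 -> 1. State: Laura=0, Victor=1, Grace=4
Event 6 (Grace -> Victor, 3): Grace: 4 -> 1, Victor: 1 -> 4. State: Laura=0, Victor=4, Grace=1
Event 7 (Victor -> Grace, 3): Victor: 4 -> 1, Grace: 1 -> 4. State: Laura=0, Victor=1, Grace=4
Event 8 (Grace -> Victor, 2): Grace: 4 -> 2, Victor: 1 -> 3. State: Laura=0, Victor=3, Grace=2
Event 9 (Victor +3): Victor: 3 -> 6. State: Laura=0, Victor=6, Grace=2
Event 10 (Grace -> Victor, 2): Grace: 2 -> 0, Victor: 6 -> 8. State: Laura=0, Victor=8, Grace=0

Grace's final count: 0

Answer: 0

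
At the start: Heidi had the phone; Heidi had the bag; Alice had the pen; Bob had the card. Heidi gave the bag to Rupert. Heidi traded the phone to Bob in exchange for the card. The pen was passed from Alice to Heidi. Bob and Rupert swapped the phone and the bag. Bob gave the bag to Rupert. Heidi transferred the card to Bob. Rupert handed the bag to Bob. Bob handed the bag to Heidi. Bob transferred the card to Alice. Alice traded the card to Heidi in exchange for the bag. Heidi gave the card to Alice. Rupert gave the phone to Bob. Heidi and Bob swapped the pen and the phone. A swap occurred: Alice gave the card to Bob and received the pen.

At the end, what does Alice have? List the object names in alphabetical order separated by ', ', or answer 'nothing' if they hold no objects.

Answer: bag, pen

Derivation:
Tracking all object holders:
Start: phone:Heidi, bag:Heidi, pen:Alice, card:Bob
Event 1 (give bag: Heidi -> Rupert). State: phone:Heidi, bag:Rupert, pen:Alice, card:Bob
Event 2 (swap phone<->card: now phone:Bob, card:Heidi). State: phone:Bob, bag:Rupert, pen:Alice, card:Heidi
Event 3 (give pen: Alice -> Heidi). State: phone:Bob, bag:Rupert, pen:Heidi, card:Heidi
Event 4 (swap phone<->bag: now phone:Rupert, bag:Bob). State: phone:Rupert, bag:Bob, pen:Heidi, card:Heidi
Event 5 (give bag: Bob -> Rupert). State: phone:Rupert, bag:Rupert, pen:Heidi, card:Heidi
Event 6 (give card: Heidi -> Bob). State: phone:Rupert, bag:Rupert, pen:Heidi, card:Bob
Event 7 (give bag: Rupert -> Bob). State: phone:Rupert, bag:Bob, pen:Heidi, card:Bob
Event 8 (give bag: Bob -> Heidi). State: phone:Rupert, bag:Heidi, pen:Heidi, card:Bob
Event 9 (give card: Bob -> Alice). State: phone:Rupert, bag:Heidi, pen:Heidi, card:Alice
Event 10 (swap card<->bag: now card:Heidi, bag:Alice). State: phone:Rupert, bag:Alice, pen:Heidi, card:Heidi
Event 11 (give card: Heidi -> Alice). State: phone:Rupert, bag:Alice, pen:Heidi, card:Alice
Event 12 (give phone: Rupert -> Bob). State: phone:Bob, bag:Alice, pen:Heidi, card:Alice
Event 13 (swap pen<->phone: now pen:Bob, phone:Heidi). State: phone:Heidi, bag:Alice, pen:Bob, card:Alice
Event 14 (swap card<->pen: now card:Bob, pen:Alice). State: phone:Heidi, bag:Alice, pen:Alice, card:Bob

Final state: phone:Heidi, bag:Alice, pen:Alice, card:Bob
Alice holds: bag, pen.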